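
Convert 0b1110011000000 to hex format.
Convert 0b1110011000000 (binary) → 4096 + 2048 + 1024 + 128 + 64 = 7360 (decimal)
Convert 7360 (decimal) → 7360 = 1×4096 + 12×256 + 12×16 → 0x1CC0 (hexadecimal)
0x1CC0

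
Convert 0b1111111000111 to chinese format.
Convert 0b1111111000111 (binary) → 4096 + 2048 + 1024 + 512 + 256 + 128 + 64 + 4 + 2 + 1 = 8135 (decimal)
Convert 8135 (decimal) → 8135 = 8×1000 + 1×100 + 3×10 + 5 → 八千一百三十五 (Chinese numeral)
八千一百三十五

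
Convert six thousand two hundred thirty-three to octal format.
Convert six thousand two hundred thirty-three (English words) → 6×1000 + 2×100 + 33 = 6233 (decimal)
Convert 6233 (decimal) → 6233 = 1×4096 + 4×512 + 1×64 + 3×8 + 1 → 0o14131 (octal)
0o14131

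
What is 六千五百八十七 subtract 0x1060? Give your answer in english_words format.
Convert 六千五百八十七 (Chinese numeral) → 6×1000 + 5×100 + 8×10 + 7 = 6587 (decimal)
Convert 0x1060 (hexadecimal) → 1×4096 + 6×16 = 4192 (decimal)
Compute 6587 - 4192 = 2395
Convert 2395 (decimal) → 2395 = 2×1000 + 3×100 + 95 → two thousand three hundred ninety-five (English words)
two thousand three hundred ninety-five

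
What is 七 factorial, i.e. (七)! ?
Convert 七 (Chinese numeral) → 7 (decimal)
Compute 7! = 5040
5040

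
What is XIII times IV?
Convert XIII (Roman numeral) → 10 + 1 + 1 + 1 = 13 (decimal)
Convert IV (Roman numeral) → 4 (decimal)
Compute 13 × 4 = 52
52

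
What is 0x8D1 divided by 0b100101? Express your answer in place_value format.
Convert 0x8D1 (hexadecimal) → 8×256 + 13×16 + 1 = 2257 (decimal)
Convert 0b100101 (binary) → 32 + 4 + 1 = 37 (decimal)
Compute 2257 ÷ 37 = 61
Convert 61 (decimal) → 61 = 6×10 + 1 → 6 tens, 1 one (place-value notation)
6 tens, 1 one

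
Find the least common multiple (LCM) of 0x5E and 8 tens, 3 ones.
Convert 0x5E (hexadecimal) → 5×16 + 14 = 94 (decimal)
Convert 8 tens, 3 ones (place-value notation) → 8×10 + 3 = 83 (decimal)
Compute lcm(94, 83) = 7802
7802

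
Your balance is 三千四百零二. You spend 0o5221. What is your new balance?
Convert 三千四百零二 (Chinese numeral) → 3×1000 + 4×100 + 2 = 3402 (decimal)
Convert 0o5221 (octal) → 5×512 + 2×64 + 2×8 + 1 = 2705 (decimal)
Compute 3402 - 2705 = 697
697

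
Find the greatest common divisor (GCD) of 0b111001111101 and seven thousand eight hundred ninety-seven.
Convert 0b111001111101 (binary) → 2048 + 1024 + 512 + 64 + 32 + 16 + 8 + 4 + 1 = 3709 (decimal)
Convert seven thousand eight hundred ninety-seven (English words) → 7×1000 + 8×100 + 97 = 7897 (decimal)
Compute gcd(3709, 7897) = 1
1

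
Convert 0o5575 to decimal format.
Convert 0o5575 (octal) → 5×512 + 5×64 + 7×8 + 5 = 2941 (decimal)
2941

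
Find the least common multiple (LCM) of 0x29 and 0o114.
Convert 0x29 (hexadecimal) → 2×16 + 9 = 41 (decimal)
Convert 0o114 (octal) → 1×64 + 1×8 + 4 = 76 (decimal)
Compute lcm(41, 76) = 3116
3116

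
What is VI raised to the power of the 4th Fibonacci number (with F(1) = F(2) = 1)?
Convert VI (Roman numeral) → 5 + 1 = 6 (decimal)
Convert the 4th Fibonacci number (with F(1) = F(2) = 1) (Fibonacci index) → 1, 1, 2, 3 → 3 (decimal)
Compute 6 ^ 3 = 216
216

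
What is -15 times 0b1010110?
Convert 0b1010110 (binary) → 64 + 16 + 4 + 2 = 86 (decimal)
Compute -15 × 86 = -1290
-1290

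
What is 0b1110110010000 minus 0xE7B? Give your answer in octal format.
Convert 0b1110110010000 (binary) → 4096 + 2048 + 1024 + 256 + 128 + 16 = 7568 (decimal)
Convert 0xE7B (hexadecimal) → 14×256 + 7×16 + 11 = 3707 (decimal)
Compute 7568 - 3707 = 3861
Convert 3861 (decimal) → 3861 = 7×512 + 4×64 + 2×8 + 5 → 0o7425 (octal)
0o7425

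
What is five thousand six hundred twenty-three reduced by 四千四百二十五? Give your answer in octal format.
Convert five thousand six hundred twenty-three (English words) → 5×1000 + 6×100 + 23 = 5623 (decimal)
Convert 四千四百二十五 (Chinese numeral) → 4×1000 + 4×100 + 2×10 + 5 = 4425 (decimal)
Compute 5623 - 4425 = 1198
Convert 1198 (decimal) → 1198 = 2×512 + 2×64 + 5×8 + 6 → 0o2256 (octal)
0o2256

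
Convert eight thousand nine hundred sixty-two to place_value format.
Convert eight thousand nine hundred sixty-two (English words) → 8×1000 + 9×100 + 62 = 8962 (decimal)
Convert 8962 (decimal) → 8962 = 8×1000 + 9×100 + 6×10 + 2 → 8 thousands, 9 hundreds, 6 tens, 2 ones (place-value notation)
8 thousands, 9 hundreds, 6 tens, 2 ones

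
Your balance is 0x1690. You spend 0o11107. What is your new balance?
Convert 0x1690 (hexadecimal) → 1×4096 + 6×256 + 9×16 = 5776 (decimal)
Convert 0o11107 (octal) → 1×4096 + 1×512 + 1×64 + 7 = 4679 (decimal)
Compute 5776 - 4679 = 1097
1097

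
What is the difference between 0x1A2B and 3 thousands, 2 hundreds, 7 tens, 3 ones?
Convert 0x1A2B (hexadecimal) → 1×4096 + 10×256 + 2×16 + 11 = 6699 (decimal)
Convert 3 thousands, 2 hundreds, 7 tens, 3 ones (place-value notation) → 3×1000 + 2×100 + 7×10 + 3 = 3273 (decimal)
Difference: |6699 - 3273| = 3426
3426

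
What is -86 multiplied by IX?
Convert IX (Roman numeral) → 9 (decimal)
Compute -86 × 9 = -774
-774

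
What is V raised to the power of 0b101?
Convert V (Roman numeral) → 5 (decimal)
Convert 0b101 (binary) → 4 + 1 = 5 (decimal)
Compute 5 ^ 5 = 3125
3125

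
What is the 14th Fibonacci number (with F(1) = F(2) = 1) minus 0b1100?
The 14th Fibonacci number (with F(1) = F(2) = 1): 1, 1, 2, 3, 5, 8, 13, 21, 34, 55, 89, 144, 233, 377 → 377
Convert 0b1100 (binary) → 8 + 4 = 12 (decimal)
Compute 377 - 12 = 365
365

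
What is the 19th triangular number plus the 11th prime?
The 19th triangular number = 19×20/2 = 190
Convert the 11th prime (prime index) → 31 (decimal)
Compute 190 + 31 = 221
221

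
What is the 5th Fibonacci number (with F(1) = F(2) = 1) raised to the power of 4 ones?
Convert the 5th Fibonacci number (with F(1) = F(2) = 1) (Fibonacci index) → 1, 1, 2, 3, 5 → 5 (decimal)
Convert 4 ones (place-value notation) → 4 (decimal)
Compute 5 ^ 4 = 625
625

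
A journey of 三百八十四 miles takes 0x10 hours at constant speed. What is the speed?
Convert 三百八十四 (Chinese numeral) → 3×100 + 8×10 + 4 = 384 (decimal)
Convert 0x10 (hexadecimal) → 1×16 = 16 (decimal)
Compute 384 ÷ 16 = 24
24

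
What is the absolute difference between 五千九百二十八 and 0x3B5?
Convert 五千九百二十八 (Chinese numeral) → 5×1000 + 9×100 + 2×10 + 8 = 5928 (decimal)
Convert 0x3B5 (hexadecimal) → 3×256 + 11×16 + 5 = 949 (decimal)
Compute |5928 - 949| = 4979
4979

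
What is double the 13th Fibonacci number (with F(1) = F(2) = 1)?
The 13th Fibonacci number (with F(1) = F(2) = 1): 1, 1, 2, 3, 5, 8, 13, 21, 34, 55, 89, 144, 233 → 233
Compute 233 × 2 = 466
466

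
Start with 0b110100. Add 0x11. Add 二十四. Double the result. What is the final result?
Convert 0b110100 (binary) → 32 + 16 + 4 = 52 (decimal)
Start: 52
Convert 0x11 (hexadecimal) → 1×16 + 1 = 17 (decimal)
52 + 17 = 69
Convert 二十四 (Chinese numeral) → 2×10 + 4 = 24 (decimal)
69 + 24 = 93
93 × 2 = 186
186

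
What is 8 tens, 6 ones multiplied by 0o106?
Convert 8 tens, 6 ones (place-value notation) → 8×10 + 6 = 86 (decimal)
Convert 0o106 (octal) → 1×64 + 6 = 70 (decimal)
Compute 86 × 70 = 6020
6020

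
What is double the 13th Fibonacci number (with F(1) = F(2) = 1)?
The 13th Fibonacci number (with F(1) = F(2) = 1): 1, 1, 2, 3, 5, 8, 13, 21, 34, 55, 89, 144, 233 → 233
Compute 233 × 2 = 466
466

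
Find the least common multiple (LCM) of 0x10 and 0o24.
Convert 0x10 (hexadecimal) → 1×16 = 16 (decimal)
Convert 0o24 (octal) → 2×8 + 4 = 20 (decimal)
Compute lcm(16, 20) = 80
80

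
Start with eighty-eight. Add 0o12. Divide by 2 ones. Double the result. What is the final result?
Convert eighty-eight (English words) → 88 (decimal)
Start: 88
Convert 0o12 (octal) → 1×8 + 2 = 10 (decimal)
88 + 10 = 98
Convert 2 ones (place-value notation) → 2 (decimal)
98 ÷ 2 = 49
49 × 2 = 98
98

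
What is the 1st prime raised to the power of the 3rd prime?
Convert the 1st prime (prime index) → 2 (decimal)
Convert the 3rd prime (prime index) → 5 (decimal)
Compute 2 ^ 5 = 32
32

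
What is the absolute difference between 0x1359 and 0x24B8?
Convert 0x1359 (hexadecimal) → 1×4096 + 3×256 + 5×16 + 9 = 4953 (decimal)
Convert 0x24B8 (hexadecimal) → 2×4096 + 4×256 + 11×16 + 8 = 9400 (decimal)
Compute |4953 - 9400| = 4447
4447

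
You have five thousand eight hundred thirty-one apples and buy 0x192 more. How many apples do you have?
Convert five thousand eight hundred thirty-one (English words) → 5×1000 + 8×100 + 31 = 5831 (decimal)
Convert 0x192 (hexadecimal) → 1×256 + 9×16 + 2 = 402 (decimal)
Compute 5831 + 402 = 6233
6233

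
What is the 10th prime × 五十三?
Convert the 10th prime (prime index) → 29 (decimal)
Convert 五十三 (Chinese numeral) → 5×10 + 3 = 53 (decimal)
Compute 29 × 53 = 1537
1537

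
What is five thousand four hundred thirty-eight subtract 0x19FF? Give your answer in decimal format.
Convert five thousand four hundred thirty-eight (English words) → 5×1000 + 4×100 + 38 = 5438 (decimal)
Convert 0x19FF (hexadecimal) → 1×4096 + 9×256 + 15×16 + 15 = 6655 (decimal)
Compute 5438 - 6655 = -1217
-1217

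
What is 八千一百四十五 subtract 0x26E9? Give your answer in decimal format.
Convert 八千一百四十五 (Chinese numeral) → 8×1000 + 1×100 + 4×10 + 5 = 8145 (decimal)
Convert 0x26E9 (hexadecimal) → 2×4096 + 6×256 + 14×16 + 9 = 9961 (decimal)
Compute 8145 - 9961 = -1816
-1816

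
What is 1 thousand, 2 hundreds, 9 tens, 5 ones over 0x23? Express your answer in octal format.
Convert 1 thousand, 2 hundreds, 9 tens, 5 ones (place-value notation) → 1×1000 + 2×100 + 9×10 + 5 = 1295 (decimal)
Convert 0x23 (hexadecimal) → 2×16 + 3 = 35 (decimal)
Compute 1295 ÷ 35 = 37
Convert 37 (decimal) → 37 = 4×8 + 5 → 0o45 (octal)
0o45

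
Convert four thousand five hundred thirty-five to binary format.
Convert four thousand five hundred thirty-five (English words) → 4×1000 + 5×100 + 35 = 4535 (decimal)
Convert 4535 (decimal) → 4535 = 4096 + 256 + 128 + 32 + 16 + 4 + 2 + 1 → 0b1000110110111 (binary)
0b1000110110111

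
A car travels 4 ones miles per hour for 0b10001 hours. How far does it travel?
Convert 4 ones (place-value notation) → 4 (decimal)
Convert 0b10001 (binary) → 16 + 1 = 17 (decimal)
Compute 4 × 17 = 68
68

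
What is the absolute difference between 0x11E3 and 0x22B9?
Convert 0x11E3 (hexadecimal) → 1×4096 + 1×256 + 14×16 + 3 = 4579 (decimal)
Convert 0x22B9 (hexadecimal) → 2×4096 + 2×256 + 11×16 + 9 = 8889 (decimal)
Compute |4579 - 8889| = 4310
4310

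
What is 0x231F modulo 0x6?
Convert 0x231F (hexadecimal) → 2×4096 + 3×256 + 1×16 + 15 = 8991 (decimal)
Convert 0x6 (hexadecimal) → 6 (decimal)
Compute 8991 mod 6 = 3
3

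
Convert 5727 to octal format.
Convert 5727 (decimal) → 5727 = 1×4096 + 3×512 + 1×64 + 3×8 + 7 → 0o13137 (octal)
0o13137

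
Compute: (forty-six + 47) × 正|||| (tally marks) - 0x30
Convert forty-six (English words) → 46 (decimal)
Convert 正|||| (tally marks) → 5 + 4 = 9 (decimal)
Convert 0x30 (hexadecimal) → 3×16 = 48 (decimal)
Expression in decimal: (46 + 47) × 9 - 48
Parentheses first: 46 + 47 = 93
Multiply: 93 × 9 = 837
Subtract: 837 - 48 = 789
789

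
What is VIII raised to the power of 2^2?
Convert VIII (Roman numeral) → 5 + 1 + 1 + 1 = 8 (decimal)
Convert 2^2 (power) → 4 (decimal)
Compute 8 ^ 4 = 4096
4096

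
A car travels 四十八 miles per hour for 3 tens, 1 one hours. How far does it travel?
Convert 四十八 (Chinese numeral) → 4×10 + 8 = 48 (decimal)
Convert 3 tens, 1 one (place-value notation) → 3×10 + 1 = 31 (decimal)
Compute 48 × 31 = 1488
1488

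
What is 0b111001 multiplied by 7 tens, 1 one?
Convert 0b111001 (binary) → 32 + 16 + 8 + 1 = 57 (decimal)
Convert 7 tens, 1 one (place-value notation) → 7×10 + 1 = 71 (decimal)
Compute 57 × 71 = 4047
4047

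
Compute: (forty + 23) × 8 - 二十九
Convert forty (English words) → 40 (decimal)
Convert 二十九 (Chinese numeral) → 2×10 + 9 = 29 (decimal)
Expression in decimal: (40 + 23) × 8 - 29
Parentheses first: 40 + 23 = 63
Multiply: 63 × 8 = 504
Subtract: 504 - 29 = 475
475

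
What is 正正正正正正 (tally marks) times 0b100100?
Convert 正正正正正正 (tally marks) → 5 + 5 + 5 + 5 + 5 + 5 = 30 (decimal)
Convert 0b100100 (binary) → 32 + 4 = 36 (decimal)
Compute 30 × 36 = 1080
1080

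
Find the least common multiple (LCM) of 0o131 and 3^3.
Convert 0o131 (octal) → 1×64 + 3×8 + 1 = 89 (decimal)
Convert 3^3 (power) → 27 (decimal)
Compute lcm(89, 27) = 2403
2403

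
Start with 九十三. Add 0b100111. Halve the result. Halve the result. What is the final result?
Convert 九十三 (Chinese numeral) → 9×10 + 3 = 93 (decimal)
Start: 93
Convert 0b100111 (binary) → 32 + 4 + 2 + 1 = 39 (decimal)
93 + 39 = 132
132 ÷ 2 = 66
66 ÷ 2 = 33
33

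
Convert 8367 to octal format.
Convert 8367 (decimal) → 8367 = 2×4096 + 2×64 + 5×8 + 7 → 0o20257 (octal)
0o20257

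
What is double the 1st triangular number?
The 1st triangular number = 1×2/2 = 1
Compute 1 × 2 = 2
2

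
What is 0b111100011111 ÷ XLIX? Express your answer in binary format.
Convert 0b111100011111 (binary) → 2048 + 1024 + 512 + 256 + 16 + 8 + 4 + 2 + 1 = 3871 (decimal)
Convert XLIX (Roman numeral) → 40 + 9 = 49 (decimal)
Compute 3871 ÷ 49 = 79
Convert 79 (decimal) → 79 = 64 + 8 + 4 + 2 + 1 → 0b1001111 (binary)
0b1001111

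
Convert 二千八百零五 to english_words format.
Convert 二千八百零五 (Chinese numeral) → 2×1000 + 8×100 + 5 = 2805 (decimal)
Convert 2805 (decimal) → 2805 = 2×1000 + 8×100 + 5 → two thousand eight hundred five (English words)
two thousand eight hundred five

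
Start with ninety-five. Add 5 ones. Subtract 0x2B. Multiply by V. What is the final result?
Convert ninety-five (English words) → 95 (decimal)
Start: 95
Convert 5 ones (place-value notation) → 5 (decimal)
95 + 5 = 100
Convert 0x2B (hexadecimal) → 2×16 + 11 = 43 (decimal)
100 - 43 = 57
Convert V (Roman numeral) → 5 (decimal)
57 × 5 = 285
285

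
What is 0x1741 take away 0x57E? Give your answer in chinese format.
Convert 0x1741 (hexadecimal) → 1×4096 + 7×256 + 4×16 + 1 = 5953 (decimal)
Convert 0x57E (hexadecimal) → 5×256 + 7×16 + 14 = 1406 (decimal)
Compute 5953 - 1406 = 4547
Convert 4547 (decimal) → 4547 = 4×1000 + 5×100 + 4×10 + 7 → 四千五百四十七 (Chinese numeral)
四千五百四十七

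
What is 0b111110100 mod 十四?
Convert 0b111110100 (binary) → 256 + 128 + 64 + 32 + 16 + 4 = 500 (decimal)
Convert 十四 (Chinese numeral) → 1×10 + 4 = 14 (decimal)
Compute 500 mod 14 = 10
10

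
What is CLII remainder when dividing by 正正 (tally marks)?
Convert CLII (Roman numeral) → 100 + 50 + 1 + 1 = 152 (decimal)
Convert 正正 (tally marks) → 5 + 5 = 10 (decimal)
Compute 152 mod 10 = 2
2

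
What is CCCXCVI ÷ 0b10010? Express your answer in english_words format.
Convert CCCXCVI (Roman numeral) → 100 + 100 + 100 + 90 + 5 + 1 = 396 (decimal)
Convert 0b10010 (binary) → 16 + 2 = 18 (decimal)
Compute 396 ÷ 18 = 22
Convert 22 (decimal) → twenty-two (English words)
twenty-two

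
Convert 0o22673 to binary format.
Convert 0o22673 (octal) → 2×4096 + 2×512 + 6×64 + 7×8 + 3 = 9659 (decimal)
Convert 9659 (decimal) → 9659 = 8192 + 1024 + 256 + 128 + 32 + 16 + 8 + 2 + 1 → 0b10010110111011 (binary)
0b10010110111011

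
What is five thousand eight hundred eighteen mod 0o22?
Convert five thousand eight hundred eighteen (English words) → 5×1000 + 8×100 + 18 = 5818 (decimal)
Convert 0o22 (octal) → 2×8 + 2 = 18 (decimal)
Compute 5818 mod 18 = 4
4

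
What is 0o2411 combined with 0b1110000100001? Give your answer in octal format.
Convert 0o2411 (octal) → 2×512 + 4×64 + 1×8 + 1 = 1289 (decimal)
Convert 0b1110000100001 (binary) → 4096 + 2048 + 1024 + 32 + 1 = 7201 (decimal)
Compute 1289 + 7201 = 8490
Convert 8490 (decimal) → 8490 = 2×4096 + 4×64 + 5×8 + 2 → 0o20452 (octal)
0o20452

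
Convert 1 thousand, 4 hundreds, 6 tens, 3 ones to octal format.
Convert 1 thousand, 4 hundreds, 6 tens, 3 ones (place-value notation) → 1×1000 + 4×100 + 6×10 + 3 = 1463 (decimal)
Convert 1463 (decimal) → 1463 = 2×512 + 6×64 + 6×8 + 7 → 0o2667 (octal)
0o2667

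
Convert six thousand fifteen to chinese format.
Convert six thousand fifteen (English words) → 6×1000 + 15 = 6015 (decimal)
Convert 6015 (decimal) → 6015 = 6×1000 + 1×10 + 5 → 六千零一十五 (Chinese numeral)
六千零一十五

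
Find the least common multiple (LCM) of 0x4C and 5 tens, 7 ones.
Convert 0x4C (hexadecimal) → 4×16 + 12 = 76 (decimal)
Convert 5 tens, 7 ones (place-value notation) → 5×10 + 7 = 57 (decimal)
Compute lcm(76, 57) = 228
228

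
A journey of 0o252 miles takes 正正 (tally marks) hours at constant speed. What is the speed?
Convert 0o252 (octal) → 2×64 + 5×8 + 2 = 170 (decimal)
Convert 正正 (tally marks) → 5 + 5 = 10 (decimal)
Compute 170 ÷ 10 = 17
17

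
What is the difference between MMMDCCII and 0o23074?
Convert MMMDCCII (Roman numeral) → 1000 + 1000 + 1000 + 500 + 100 + 100 + 1 + 1 = 3702 (decimal)
Convert 0o23074 (octal) → 2×4096 + 3×512 + 7×8 + 4 = 9788 (decimal)
Difference: |3702 - 9788| = 6086
6086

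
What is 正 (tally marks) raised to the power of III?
Convert 正 (tally marks) → 5 (decimal)
Convert III (Roman numeral) → 1 + 1 + 1 = 3 (decimal)
Compute 5 ^ 3 = 125
125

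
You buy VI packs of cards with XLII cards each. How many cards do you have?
Convert XLII (Roman numeral) → 40 + 1 + 1 = 42 (decimal)
Convert VI (Roman numeral) → 5 + 1 = 6 (decimal)
Compute 42 × 6 = 252
252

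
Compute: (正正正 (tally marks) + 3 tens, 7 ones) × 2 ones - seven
Convert 正正正 (tally marks) → 5 + 5 + 5 = 15 (decimal)
Convert 3 tens, 7 ones (place-value notation) → 3×10 + 7 = 37 (decimal)
Convert 2 ones (place-value notation) → 2 (decimal)
Convert seven (English words) → 7 (decimal)
Expression in decimal: (15 + 37) × 2 - 7
Parentheses first: 15 + 37 = 52
Multiply: 52 × 2 = 104
Subtract: 104 - 7 = 97
97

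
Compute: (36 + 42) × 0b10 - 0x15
Convert 0b10 (binary) → 2 (decimal)
Convert 0x15 (hexadecimal) → 1×16 + 5 = 21 (decimal)
Expression in decimal: (36 + 42) × 2 - 21
Parentheses first: 36 + 42 = 78
Multiply: 78 × 2 = 156
Subtract: 156 - 21 = 135
135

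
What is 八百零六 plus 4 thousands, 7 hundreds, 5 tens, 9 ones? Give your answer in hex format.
Convert 八百零六 (Chinese numeral) → 8×100 + 6 = 806 (decimal)
Convert 4 thousands, 7 hundreds, 5 tens, 9 ones (place-value notation) → 4×1000 + 7×100 + 5×10 + 9 = 4759 (decimal)
Compute 806 + 4759 = 5565
Convert 5565 (decimal) → 5565 = 1×4096 + 5×256 + 11×16 + 13 → 0x15BD (hexadecimal)
0x15BD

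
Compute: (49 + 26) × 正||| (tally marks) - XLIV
Convert 正||| (tally marks) → 5 + 3 = 8 (decimal)
Convert XLIV (Roman numeral) → 40 + 4 = 44 (decimal)
Expression in decimal: (49 + 26) × 8 - 44
Parentheses first: 49 + 26 = 75
Multiply: 75 × 8 = 600
Subtract: 600 - 44 = 556
556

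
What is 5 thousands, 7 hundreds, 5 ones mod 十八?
Convert 5 thousands, 7 hundreds, 5 ones (place-value notation) → 5×1000 + 7×100 + 5 = 5705 (decimal)
Convert 十八 (Chinese numeral) → 1×10 + 8 = 18 (decimal)
Compute 5705 mod 18 = 17
17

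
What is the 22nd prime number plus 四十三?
The 22nd prime number = 79
Convert 四十三 (Chinese numeral) → 4×10 + 3 = 43 (decimal)
Compute 79 + 43 = 122
122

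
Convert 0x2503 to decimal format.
Convert 0x2503 (hexadecimal) → 2×4096 + 5×256 + 3 = 9475 (decimal)
9475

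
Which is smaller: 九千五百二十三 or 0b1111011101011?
Convert 九千五百二十三 (Chinese numeral) → 9×1000 + 5×100 + 2×10 + 3 = 9523 (decimal)
Convert 0b1111011101011 (binary) → 4096 + 2048 + 1024 + 512 + 128 + 64 + 32 + 8 + 2 + 1 = 7915 (decimal)
Compare 9523 vs 7915: smaller = 7915
7915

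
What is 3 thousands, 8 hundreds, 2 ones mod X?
Convert 3 thousands, 8 hundreds, 2 ones (place-value notation) → 3×1000 + 8×100 + 2 = 3802 (decimal)
Convert X (Roman numeral) → 10 (decimal)
Compute 3802 mod 10 = 2
2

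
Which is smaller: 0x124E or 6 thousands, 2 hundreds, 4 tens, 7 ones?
Convert 0x124E (hexadecimal) → 1×4096 + 2×256 + 4×16 + 14 = 4686 (decimal)
Convert 6 thousands, 2 hundreds, 4 tens, 7 ones (place-value notation) → 6×1000 + 2×100 + 4×10 + 7 = 6247 (decimal)
Compare 4686 vs 6247: smaller = 4686
4686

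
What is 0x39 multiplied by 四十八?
Convert 0x39 (hexadecimal) → 3×16 + 9 = 57 (decimal)
Convert 四十八 (Chinese numeral) → 4×10 + 8 = 48 (decimal)
Compute 57 × 48 = 2736
2736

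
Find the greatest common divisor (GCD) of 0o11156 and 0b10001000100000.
Convert 0o11156 (octal) → 1×4096 + 1×512 + 1×64 + 5×8 + 6 = 4718 (decimal)
Convert 0b10001000100000 (binary) → 8192 + 512 + 32 = 8736 (decimal)
Compute gcd(4718, 8736) = 14
14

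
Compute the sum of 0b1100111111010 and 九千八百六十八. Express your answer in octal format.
Convert 0b1100111111010 (binary) → 4096 + 2048 + 256 + 128 + 64 + 32 + 16 + 8 + 2 = 6650 (decimal)
Convert 九千八百六十八 (Chinese numeral) → 9×1000 + 8×100 + 6×10 + 8 = 9868 (decimal)
Compute 6650 + 9868 = 16518
Convert 16518 (decimal) → 16518 = 4×4096 + 2×64 + 6 → 0o40206 (octal)
0o40206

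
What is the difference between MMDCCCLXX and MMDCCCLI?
Convert MMDCCCLXX (Roman numeral) → 1000 + 1000 + 500 + 100 + 100 + 100 + 50 + 10 + 10 = 2870 (decimal)
Convert MMDCCCLI (Roman numeral) → 1000 + 1000 + 500 + 100 + 100 + 100 + 50 + 1 = 2851 (decimal)
Difference: |2870 - 2851| = 19
19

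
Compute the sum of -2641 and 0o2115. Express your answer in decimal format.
Convert 0o2115 (octal) → 2×512 + 1×64 + 1×8 + 5 = 1101 (decimal)
Compute -2641 + 1101 = -1540
-1540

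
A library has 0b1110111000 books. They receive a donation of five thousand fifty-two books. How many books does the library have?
Convert 0b1110111000 (binary) → 512 + 256 + 128 + 32 + 16 + 8 = 952 (decimal)
Convert five thousand fifty-two (English words) → 5×1000 + 52 = 5052 (decimal)
Compute 952 + 5052 = 6004
6004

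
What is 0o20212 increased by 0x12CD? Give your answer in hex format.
Convert 0o20212 (octal) → 2×4096 + 2×64 + 1×8 + 2 = 8330 (decimal)
Convert 0x12CD (hexadecimal) → 1×4096 + 2×256 + 12×16 + 13 = 4813 (decimal)
Compute 8330 + 4813 = 13143
Convert 13143 (decimal) → 13143 = 3×4096 + 3×256 + 5×16 + 7 → 0x3357 (hexadecimal)
0x3357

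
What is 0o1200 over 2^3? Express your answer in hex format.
Convert 0o1200 (octal) → 1×512 + 2×64 = 640 (decimal)
Convert 2^3 (power) → 8 (decimal)
Compute 640 ÷ 8 = 80
Convert 80 (decimal) → 80 = 5×16 → 0x50 (hexadecimal)
0x50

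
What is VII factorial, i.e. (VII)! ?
Convert VII (Roman numeral) → 5 + 1 + 1 = 7 (decimal)
Compute 7! = 5040
5040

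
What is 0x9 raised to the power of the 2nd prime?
Convert 0x9 (hexadecimal) → 9 (decimal)
Convert the 2nd prime (prime index) → 3 (decimal)
Compute 9 ^ 3 = 729
729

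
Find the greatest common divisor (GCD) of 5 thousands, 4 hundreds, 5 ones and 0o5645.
Convert 5 thousands, 4 hundreds, 5 ones (place-value notation) → 5×1000 + 4×100 + 5 = 5405 (decimal)
Convert 0o5645 (octal) → 5×512 + 6×64 + 4×8 + 5 = 2981 (decimal)
Compute gcd(5405, 2981) = 1
1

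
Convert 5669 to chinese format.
Convert 5669 (decimal) → 5669 = 5×1000 + 6×100 + 6×10 + 9 → 五千六百六十九 (Chinese numeral)
五千六百六十九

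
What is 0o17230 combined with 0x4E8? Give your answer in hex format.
Convert 0o17230 (octal) → 1×4096 + 7×512 + 2×64 + 3×8 = 7832 (decimal)
Convert 0x4E8 (hexadecimal) → 4×256 + 14×16 + 8 = 1256 (decimal)
Compute 7832 + 1256 = 9088
Convert 9088 (decimal) → 9088 = 2×4096 + 3×256 + 8×16 → 0x2380 (hexadecimal)
0x2380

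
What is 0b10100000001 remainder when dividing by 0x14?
Convert 0b10100000001 (binary) → 1024 + 256 + 1 = 1281 (decimal)
Convert 0x14 (hexadecimal) → 1×16 + 4 = 20 (decimal)
Compute 1281 mod 20 = 1
1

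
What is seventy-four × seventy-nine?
Convert seventy-four (English words) → 74 (decimal)
Convert seventy-nine (English words) → 79 (decimal)
Compute 74 × 79 = 5846
5846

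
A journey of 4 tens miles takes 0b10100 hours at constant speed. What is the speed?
Convert 4 tens (place-value notation) → 4×10 = 40 (decimal)
Convert 0b10100 (binary) → 16 + 4 = 20 (decimal)
Compute 40 ÷ 20 = 2
2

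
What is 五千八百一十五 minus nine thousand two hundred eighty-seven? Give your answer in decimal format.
Convert 五千八百一十五 (Chinese numeral) → 5×1000 + 8×100 + 1×10 + 5 = 5815 (decimal)
Convert nine thousand two hundred eighty-seven (English words) → 9×1000 + 2×100 + 87 = 9287 (decimal)
Compute 5815 - 9287 = -3472
-3472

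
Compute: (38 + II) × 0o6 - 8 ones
Convert II (Roman numeral) → 1 + 1 = 2 (decimal)
Convert 0o6 (octal) → 6 (decimal)
Convert 8 ones (place-value notation) → 8 (decimal)
Expression in decimal: (38 + 2) × 6 - 8
Parentheses first: 38 + 2 = 40
Multiply: 40 × 6 = 240
Subtract: 240 - 8 = 232
232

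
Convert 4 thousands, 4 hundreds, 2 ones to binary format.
Convert 4 thousands, 4 hundreds, 2 ones (place-value notation) → 4×1000 + 4×100 + 2 = 4402 (decimal)
Convert 4402 (decimal) → 4402 = 4096 + 256 + 32 + 16 + 2 → 0b1000100110010 (binary)
0b1000100110010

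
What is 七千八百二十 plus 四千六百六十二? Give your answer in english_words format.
Convert 七千八百二十 (Chinese numeral) → 7×1000 + 8×100 + 2×10 = 7820 (decimal)
Convert 四千六百六十二 (Chinese numeral) → 4×1000 + 6×100 + 6×10 + 2 = 4662 (decimal)
Compute 7820 + 4662 = 12482
Convert 12482 (decimal) → 12482 = 12×1000 + 4×100 + 82 → twelve thousand four hundred eighty-two (English words)
twelve thousand four hundred eighty-two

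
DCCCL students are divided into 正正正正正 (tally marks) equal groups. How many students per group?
Convert DCCCL (Roman numeral) → 500 + 100 + 100 + 100 + 50 = 850 (decimal)
Convert 正正正正正 (tally marks) → 5 + 5 + 5 + 5 + 5 = 25 (decimal)
Compute 850 ÷ 25 = 34
34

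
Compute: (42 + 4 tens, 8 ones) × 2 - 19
Convert 4 tens, 8 ones (place-value notation) → 4×10 + 8 = 48 (decimal)
Expression in decimal: (42 + 48) × 2 - 19
Parentheses first: 42 + 48 = 90
Multiply: 90 × 2 = 180
Subtract: 180 - 19 = 161
161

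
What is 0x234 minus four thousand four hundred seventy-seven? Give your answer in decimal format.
Convert 0x234 (hexadecimal) → 2×256 + 3×16 + 4 = 564 (decimal)
Convert four thousand four hundred seventy-seven (English words) → 4×1000 + 4×100 + 77 = 4477 (decimal)
Compute 564 - 4477 = -3913
-3913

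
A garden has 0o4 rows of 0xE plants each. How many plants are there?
Convert 0xE (hexadecimal) → 14 (decimal)
Convert 0o4 (octal) → 4 (decimal)
Compute 14 × 4 = 56
56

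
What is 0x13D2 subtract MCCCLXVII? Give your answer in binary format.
Convert 0x13D2 (hexadecimal) → 1×4096 + 3×256 + 13×16 + 2 = 5074 (decimal)
Convert MCCCLXVII (Roman numeral) → 1000 + 100 + 100 + 100 + 50 + 10 + 5 + 1 + 1 = 1367 (decimal)
Compute 5074 - 1367 = 3707
Convert 3707 (decimal) → 3707 = 2048 + 1024 + 512 + 64 + 32 + 16 + 8 + 2 + 1 → 0b111001111011 (binary)
0b111001111011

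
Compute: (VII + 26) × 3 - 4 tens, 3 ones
Convert VII (Roman numeral) → 5 + 1 + 1 = 7 (decimal)
Convert 4 tens, 3 ones (place-value notation) → 4×10 + 3 = 43 (decimal)
Expression in decimal: (7 + 26) × 3 - 43
Parentheses first: 7 + 26 = 33
Multiply: 33 × 3 = 99
Subtract: 99 - 43 = 56
56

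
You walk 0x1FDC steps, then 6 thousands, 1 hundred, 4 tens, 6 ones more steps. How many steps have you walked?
Convert 0x1FDC (hexadecimal) → 1×4096 + 15×256 + 13×16 + 12 = 8156 (decimal)
Convert 6 thousands, 1 hundred, 4 tens, 6 ones (place-value notation) → 6×1000 + 1×100 + 4×10 + 6 = 6146 (decimal)
Compute 8156 + 6146 = 14302
14302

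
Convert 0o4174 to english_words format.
Convert 0o4174 (octal) → 4×512 + 1×64 + 7×8 + 4 = 2172 (decimal)
Convert 2172 (decimal) → 2172 = 2×1000 + 1×100 + 72 → two thousand one hundred seventy-two (English words)
two thousand one hundred seventy-two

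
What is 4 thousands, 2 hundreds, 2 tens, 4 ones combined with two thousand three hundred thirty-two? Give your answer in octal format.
Convert 4 thousands, 2 hundreds, 2 tens, 4 ones (place-value notation) → 4×1000 + 2×100 + 2×10 + 4 = 4224 (decimal)
Convert two thousand three hundred thirty-two (English words) → 2×1000 + 3×100 + 32 = 2332 (decimal)
Compute 4224 + 2332 = 6556
Convert 6556 (decimal) → 6556 = 1×4096 + 4×512 + 6×64 + 3×8 + 4 → 0o14634 (octal)
0o14634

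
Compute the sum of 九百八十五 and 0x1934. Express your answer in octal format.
Convert 九百八十五 (Chinese numeral) → 9×100 + 8×10 + 5 = 985 (decimal)
Convert 0x1934 (hexadecimal) → 1×4096 + 9×256 + 3×16 + 4 = 6452 (decimal)
Compute 985 + 6452 = 7437
Convert 7437 (decimal) → 7437 = 1×4096 + 6×512 + 4×64 + 1×8 + 5 → 0o16415 (octal)
0o16415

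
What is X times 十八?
Convert X (Roman numeral) → 10 (decimal)
Convert 十八 (Chinese numeral) → 1×10 + 8 = 18 (decimal)
Compute 10 × 18 = 180
180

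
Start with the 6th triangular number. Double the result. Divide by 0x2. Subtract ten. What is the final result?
Convert the 6th triangular number (triangular index) → 6×7/2 = 21 (decimal)
Start: 21
21 × 2 = 42
Convert 0x2 (hexadecimal) → 2 (decimal)
42 ÷ 2 = 21
Convert ten (English words) → 10 (decimal)
21 - 10 = 11
11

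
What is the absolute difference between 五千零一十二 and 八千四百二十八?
Convert 五千零一十二 (Chinese numeral) → 5×1000 + 1×10 + 2 = 5012 (decimal)
Convert 八千四百二十八 (Chinese numeral) → 8×1000 + 4×100 + 2×10 + 8 = 8428 (decimal)
Compute |5012 - 8428| = 3416
3416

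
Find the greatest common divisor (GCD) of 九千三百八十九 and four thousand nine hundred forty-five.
Convert 九千三百八十九 (Chinese numeral) → 9×1000 + 3×100 + 8×10 + 9 = 9389 (decimal)
Convert four thousand nine hundred forty-five (English words) → 4×1000 + 9×100 + 45 = 4945 (decimal)
Compute gcd(9389, 4945) = 1
1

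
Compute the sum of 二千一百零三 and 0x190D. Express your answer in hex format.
Convert 二千一百零三 (Chinese numeral) → 2×1000 + 1×100 + 3 = 2103 (decimal)
Convert 0x190D (hexadecimal) → 1×4096 + 9×256 + 13 = 6413 (decimal)
Compute 2103 + 6413 = 8516
Convert 8516 (decimal) → 8516 = 2×4096 + 1×256 + 4×16 + 4 → 0x2144 (hexadecimal)
0x2144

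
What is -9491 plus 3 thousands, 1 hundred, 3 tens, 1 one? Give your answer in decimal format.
Convert 3 thousands, 1 hundred, 3 tens, 1 one (place-value notation) → 3×1000 + 1×100 + 3×10 + 1 = 3131 (decimal)
Compute -9491 + 3131 = -6360
-6360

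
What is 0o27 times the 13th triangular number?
Convert 0o27 (octal) → 2×8 + 7 = 23 (decimal)
Convert the 13th triangular number (triangular index) → 13×14/2 = 91 (decimal)
Compute 23 × 91 = 2093
2093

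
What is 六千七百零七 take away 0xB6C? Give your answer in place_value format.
Convert 六千七百零七 (Chinese numeral) → 6×1000 + 7×100 + 7 = 6707 (decimal)
Convert 0xB6C (hexadecimal) → 11×256 + 6×16 + 12 = 2924 (decimal)
Compute 6707 - 2924 = 3783
Convert 3783 (decimal) → 3783 = 3×1000 + 7×100 + 8×10 + 3 → 3 thousands, 7 hundreds, 8 tens, 3 ones (place-value notation)
3 thousands, 7 hundreds, 8 tens, 3 ones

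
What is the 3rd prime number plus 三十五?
The 3rd prime number = 5
Convert 三十五 (Chinese numeral) → 3×10 + 5 = 35 (decimal)
Compute 5 + 35 = 40
40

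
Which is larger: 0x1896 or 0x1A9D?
Convert 0x1896 (hexadecimal) → 1×4096 + 8×256 + 9×16 + 6 = 6294 (decimal)
Convert 0x1A9D (hexadecimal) → 1×4096 + 10×256 + 9×16 + 13 = 6813 (decimal)
Compare 6294 vs 6813: larger = 6813
6813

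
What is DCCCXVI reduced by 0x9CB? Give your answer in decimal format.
Convert DCCCXVI (Roman numeral) → 500 + 100 + 100 + 100 + 10 + 5 + 1 = 816 (decimal)
Convert 0x9CB (hexadecimal) → 9×256 + 12×16 + 11 = 2507 (decimal)
Compute 816 - 2507 = -1691
-1691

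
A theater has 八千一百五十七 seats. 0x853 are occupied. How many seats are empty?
Convert 八千一百五十七 (Chinese numeral) → 8×1000 + 1×100 + 5×10 + 7 = 8157 (decimal)
Convert 0x853 (hexadecimal) → 8×256 + 5×16 + 3 = 2131 (decimal)
Compute 8157 - 2131 = 6026
6026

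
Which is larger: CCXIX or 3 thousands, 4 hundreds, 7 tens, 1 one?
Convert CCXIX (Roman numeral) → 100 + 100 + 10 + 9 = 219 (decimal)
Convert 3 thousands, 4 hundreds, 7 tens, 1 one (place-value notation) → 3×1000 + 4×100 + 7×10 + 1 = 3471 (decimal)
Compare 219 vs 3471: larger = 3471
3471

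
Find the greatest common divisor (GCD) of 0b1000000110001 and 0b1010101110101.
Convert 0b1000000110001 (binary) → 4096 + 32 + 16 + 1 = 4145 (decimal)
Convert 0b1010101110101 (binary) → 4096 + 1024 + 256 + 64 + 32 + 16 + 4 + 1 = 5493 (decimal)
Compute gcd(4145, 5493) = 1
1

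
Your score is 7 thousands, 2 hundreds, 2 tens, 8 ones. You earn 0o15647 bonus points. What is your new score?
Convert 7 thousands, 2 hundreds, 2 tens, 8 ones (place-value notation) → 7×1000 + 2×100 + 2×10 + 8 = 7228 (decimal)
Convert 0o15647 (octal) → 1×4096 + 5×512 + 6×64 + 4×8 + 7 = 7079 (decimal)
Compute 7228 + 7079 = 14307
14307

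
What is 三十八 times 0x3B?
Convert 三十八 (Chinese numeral) → 3×10 + 8 = 38 (decimal)
Convert 0x3B (hexadecimal) → 3×16 + 11 = 59 (decimal)
Compute 38 × 59 = 2242
2242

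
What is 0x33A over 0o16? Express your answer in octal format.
Convert 0x33A (hexadecimal) → 3×256 + 3×16 + 10 = 826 (decimal)
Convert 0o16 (octal) → 1×8 + 6 = 14 (decimal)
Compute 826 ÷ 14 = 59
Convert 59 (decimal) → 59 = 7×8 + 3 → 0o73 (octal)
0o73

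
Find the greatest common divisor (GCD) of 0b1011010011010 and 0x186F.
Convert 0b1011010011010 (binary) → 4096 + 1024 + 512 + 128 + 16 + 8 + 2 = 5786 (decimal)
Convert 0x186F (hexadecimal) → 1×4096 + 8×256 + 6×16 + 15 = 6255 (decimal)
Compute gcd(5786, 6255) = 1
1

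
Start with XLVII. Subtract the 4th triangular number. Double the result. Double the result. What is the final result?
Convert XLVII (Roman numeral) → 40 + 5 + 1 + 1 = 47 (decimal)
Start: 47
Convert the 4th triangular number (triangular index) → 4×5/2 = 10 (decimal)
47 - 10 = 37
37 × 2 = 74
74 × 2 = 148
148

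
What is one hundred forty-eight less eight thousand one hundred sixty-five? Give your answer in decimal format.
Convert one hundred forty-eight (English words) → 1×100 + 48 = 148 (decimal)
Convert eight thousand one hundred sixty-five (English words) → 8×1000 + 1×100 + 65 = 8165 (decimal)
Compute 148 - 8165 = -8017
-8017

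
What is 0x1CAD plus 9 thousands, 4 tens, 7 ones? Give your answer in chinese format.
Convert 0x1CAD (hexadecimal) → 1×4096 + 12×256 + 10×16 + 13 = 7341 (decimal)
Convert 9 thousands, 4 tens, 7 ones (place-value notation) → 9×1000 + 4×10 + 7 = 9047 (decimal)
Compute 7341 + 9047 = 16388
Convert 16388 (decimal) → 16388 = 1×10000 + 6×1000 + 3×100 + 8×10 + 8 → 一万六千三百八十八 (Chinese numeral)
一万六千三百八十八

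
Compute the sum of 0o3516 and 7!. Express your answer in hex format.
Convert 0o3516 (octal) → 3×512 + 5×64 + 1×8 + 6 = 1870 (decimal)
Convert 7! (factorial) → 5040 (decimal)
Compute 1870 + 5040 = 6910
Convert 6910 (decimal) → 6910 = 1×4096 + 10×256 + 15×16 + 14 → 0x1AFE (hexadecimal)
0x1AFE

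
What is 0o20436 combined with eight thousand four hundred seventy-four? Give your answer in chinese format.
Convert 0o20436 (octal) → 2×4096 + 4×64 + 3×8 + 6 = 8478 (decimal)
Convert eight thousand four hundred seventy-four (English words) → 8×1000 + 4×100 + 74 = 8474 (decimal)
Compute 8478 + 8474 = 16952
Convert 16952 (decimal) → 16952 = 1×10000 + 6×1000 + 9×100 + 5×10 + 2 → 一万六千九百五十二 (Chinese numeral)
一万六千九百五十二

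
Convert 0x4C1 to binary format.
Convert 0x4C1 (hexadecimal) → 4×256 + 12×16 + 1 = 1217 (decimal)
Convert 1217 (decimal) → 1217 = 1024 + 128 + 64 + 1 → 0b10011000001 (binary)
0b10011000001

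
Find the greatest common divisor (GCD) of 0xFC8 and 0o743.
Convert 0xFC8 (hexadecimal) → 15×256 + 12×16 + 8 = 4040 (decimal)
Convert 0o743 (octal) → 7×64 + 4×8 + 3 = 483 (decimal)
Compute gcd(4040, 483) = 1
1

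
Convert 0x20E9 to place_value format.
Convert 0x20E9 (hexadecimal) → 2×4096 + 14×16 + 9 = 8425 (decimal)
Convert 8425 (decimal) → 8425 = 8×1000 + 4×100 + 2×10 + 5 → 8 thousands, 4 hundreds, 2 tens, 5 ones (place-value notation)
8 thousands, 4 hundreds, 2 tens, 5 ones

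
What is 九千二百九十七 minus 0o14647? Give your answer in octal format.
Convert 九千二百九十七 (Chinese numeral) → 9×1000 + 2×100 + 9×10 + 7 = 9297 (decimal)
Convert 0o14647 (octal) → 1×4096 + 4×512 + 6×64 + 4×8 + 7 = 6567 (decimal)
Compute 9297 - 6567 = 2730
Convert 2730 (decimal) → 2730 = 5×512 + 2×64 + 5×8 + 2 → 0o5252 (octal)
0o5252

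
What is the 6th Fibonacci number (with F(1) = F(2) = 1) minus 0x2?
The 6th Fibonacci number (with F(1) = F(2) = 1): 1, 1, 2, 3, 5, 8 → 8
Convert 0x2 (hexadecimal) → 2 (decimal)
Compute 8 - 2 = 6
6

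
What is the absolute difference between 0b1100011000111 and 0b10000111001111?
Convert 0b1100011000111 (binary) → 4096 + 2048 + 128 + 64 + 4 + 2 + 1 = 6343 (decimal)
Convert 0b10000111001111 (binary) → 8192 + 256 + 128 + 64 + 8 + 4 + 2 + 1 = 8655 (decimal)
Compute |6343 - 8655| = 2312
2312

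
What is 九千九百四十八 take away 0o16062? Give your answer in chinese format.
Convert 九千九百四十八 (Chinese numeral) → 9×1000 + 9×100 + 4×10 + 8 = 9948 (decimal)
Convert 0o16062 (octal) → 1×4096 + 6×512 + 6×8 + 2 = 7218 (decimal)
Compute 9948 - 7218 = 2730
Convert 2730 (decimal) → 2730 = 2×1000 + 7×100 + 3×10 → 二千七百三十 (Chinese numeral)
二千七百三十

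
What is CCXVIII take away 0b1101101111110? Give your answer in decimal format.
Convert CCXVIII (Roman numeral) → 100 + 100 + 10 + 5 + 1 + 1 + 1 = 218 (decimal)
Convert 0b1101101111110 (binary) → 4096 + 2048 + 512 + 256 + 64 + 32 + 16 + 8 + 4 + 2 = 7038 (decimal)
Compute 218 - 7038 = -6820
-6820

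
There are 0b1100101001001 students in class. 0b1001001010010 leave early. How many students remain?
Convert 0b1100101001001 (binary) → 4096 + 2048 + 256 + 64 + 8 + 1 = 6473 (decimal)
Convert 0b1001001010010 (binary) → 4096 + 512 + 64 + 16 + 2 = 4690 (decimal)
Compute 6473 - 4690 = 1783
1783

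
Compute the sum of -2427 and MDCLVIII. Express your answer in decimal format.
Convert MDCLVIII (Roman numeral) → 1000 + 500 + 100 + 50 + 5 + 1 + 1 + 1 = 1658 (decimal)
Compute -2427 + 1658 = -769
-769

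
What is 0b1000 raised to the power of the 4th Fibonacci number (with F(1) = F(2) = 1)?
Convert 0b1000 (binary) → 8 (decimal)
Convert the 4th Fibonacci number (with F(1) = F(2) = 1) (Fibonacci index) → 1, 1, 2, 3 → 3 (decimal)
Compute 8 ^ 3 = 512
512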